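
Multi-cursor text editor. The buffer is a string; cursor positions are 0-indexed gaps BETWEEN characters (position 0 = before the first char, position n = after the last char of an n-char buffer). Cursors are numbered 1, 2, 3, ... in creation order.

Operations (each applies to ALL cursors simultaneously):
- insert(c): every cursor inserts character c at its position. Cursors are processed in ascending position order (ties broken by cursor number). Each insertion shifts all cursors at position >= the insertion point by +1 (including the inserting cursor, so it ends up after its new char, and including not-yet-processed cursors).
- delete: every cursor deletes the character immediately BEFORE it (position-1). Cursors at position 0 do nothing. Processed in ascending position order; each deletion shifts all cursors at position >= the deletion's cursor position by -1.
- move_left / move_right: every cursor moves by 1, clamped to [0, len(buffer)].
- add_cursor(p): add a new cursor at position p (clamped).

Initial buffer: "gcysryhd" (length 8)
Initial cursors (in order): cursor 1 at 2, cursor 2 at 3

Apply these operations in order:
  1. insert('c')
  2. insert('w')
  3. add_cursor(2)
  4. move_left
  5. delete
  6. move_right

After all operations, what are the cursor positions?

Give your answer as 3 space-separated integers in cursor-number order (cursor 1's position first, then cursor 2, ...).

After op 1 (insert('c')): buffer="gccycsryhd" (len 10), cursors c1@3 c2@5, authorship ..1.2.....
After op 2 (insert('w')): buffer="gccwycwsryhd" (len 12), cursors c1@4 c2@7, authorship ..11.22.....
After op 3 (add_cursor(2)): buffer="gccwycwsryhd" (len 12), cursors c3@2 c1@4 c2@7, authorship ..11.22.....
After op 4 (move_left): buffer="gccwycwsryhd" (len 12), cursors c3@1 c1@3 c2@6, authorship ..11.22.....
After op 5 (delete): buffer="cwywsryhd" (len 9), cursors c3@0 c1@1 c2@3, authorship .1.2.....
After op 6 (move_right): buffer="cwywsryhd" (len 9), cursors c3@1 c1@2 c2@4, authorship .1.2.....

Answer: 2 4 1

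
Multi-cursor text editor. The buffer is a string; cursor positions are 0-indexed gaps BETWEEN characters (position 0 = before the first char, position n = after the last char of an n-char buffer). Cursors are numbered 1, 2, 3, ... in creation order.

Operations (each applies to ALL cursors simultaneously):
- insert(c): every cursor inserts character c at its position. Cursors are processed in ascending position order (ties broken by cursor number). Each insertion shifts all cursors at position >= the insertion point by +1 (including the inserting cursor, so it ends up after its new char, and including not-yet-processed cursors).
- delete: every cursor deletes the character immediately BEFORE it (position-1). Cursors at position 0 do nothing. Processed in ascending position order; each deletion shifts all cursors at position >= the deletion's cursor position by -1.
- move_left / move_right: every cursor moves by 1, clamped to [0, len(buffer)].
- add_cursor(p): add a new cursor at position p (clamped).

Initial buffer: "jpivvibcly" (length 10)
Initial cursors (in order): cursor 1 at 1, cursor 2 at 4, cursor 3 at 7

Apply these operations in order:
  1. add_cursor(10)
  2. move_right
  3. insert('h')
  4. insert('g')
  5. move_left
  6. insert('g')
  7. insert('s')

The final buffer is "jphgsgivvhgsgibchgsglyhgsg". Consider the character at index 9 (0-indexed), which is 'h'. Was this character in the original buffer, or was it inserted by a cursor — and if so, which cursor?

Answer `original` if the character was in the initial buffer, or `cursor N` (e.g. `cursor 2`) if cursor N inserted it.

Answer: cursor 2

Derivation:
After op 1 (add_cursor(10)): buffer="jpivvibcly" (len 10), cursors c1@1 c2@4 c3@7 c4@10, authorship ..........
After op 2 (move_right): buffer="jpivvibcly" (len 10), cursors c1@2 c2@5 c3@8 c4@10, authorship ..........
After op 3 (insert('h')): buffer="jphivvhibchlyh" (len 14), cursors c1@3 c2@7 c3@11 c4@14, authorship ..1...2...3..4
After op 4 (insert('g')): buffer="jphgivvhgibchglyhg" (len 18), cursors c1@4 c2@9 c3@14 c4@18, authorship ..11...22...33..44
After op 5 (move_left): buffer="jphgivvhgibchglyhg" (len 18), cursors c1@3 c2@8 c3@13 c4@17, authorship ..11...22...33..44
After op 6 (insert('g')): buffer="jphggivvhggibchgglyhgg" (len 22), cursors c1@4 c2@10 c3@16 c4@21, authorship ..111...222...333..444
After op 7 (insert('s')): buffer="jphgsgivvhgsgibchgsglyhgsg" (len 26), cursors c1@5 c2@12 c3@19 c4@25, authorship ..1111...2222...3333..4444
Authorship (.=original, N=cursor N): . . 1 1 1 1 . . . 2 2 2 2 . . . 3 3 3 3 . . 4 4 4 4
Index 9: author = 2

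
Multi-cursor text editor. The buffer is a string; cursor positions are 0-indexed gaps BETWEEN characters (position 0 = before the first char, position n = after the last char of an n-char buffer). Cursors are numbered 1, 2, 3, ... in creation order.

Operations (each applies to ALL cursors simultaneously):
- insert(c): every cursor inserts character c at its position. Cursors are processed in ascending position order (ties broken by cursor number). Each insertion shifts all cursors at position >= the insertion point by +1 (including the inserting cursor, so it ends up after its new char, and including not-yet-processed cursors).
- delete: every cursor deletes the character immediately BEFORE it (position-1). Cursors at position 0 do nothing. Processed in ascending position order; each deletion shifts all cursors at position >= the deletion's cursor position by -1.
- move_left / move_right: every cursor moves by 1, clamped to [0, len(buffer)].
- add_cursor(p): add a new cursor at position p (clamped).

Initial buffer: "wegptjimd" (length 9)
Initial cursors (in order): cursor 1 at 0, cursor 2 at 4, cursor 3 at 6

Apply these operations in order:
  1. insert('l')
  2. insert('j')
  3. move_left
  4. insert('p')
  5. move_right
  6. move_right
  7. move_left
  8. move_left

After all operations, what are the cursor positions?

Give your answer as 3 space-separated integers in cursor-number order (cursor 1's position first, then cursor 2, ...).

Answer: 2 9 14

Derivation:
After op 1 (insert('l')): buffer="lwegpltjlimd" (len 12), cursors c1@1 c2@6 c3@9, authorship 1....2..3...
After op 2 (insert('j')): buffer="ljwegpljtjljimd" (len 15), cursors c1@2 c2@8 c3@12, authorship 11....22..33...
After op 3 (move_left): buffer="ljwegpljtjljimd" (len 15), cursors c1@1 c2@7 c3@11, authorship 11....22..33...
After op 4 (insert('p')): buffer="lpjwegplpjtjlpjimd" (len 18), cursors c1@2 c2@9 c3@14, authorship 111....222..333...
After op 5 (move_right): buffer="lpjwegplpjtjlpjimd" (len 18), cursors c1@3 c2@10 c3@15, authorship 111....222..333...
After op 6 (move_right): buffer="lpjwegplpjtjlpjimd" (len 18), cursors c1@4 c2@11 c3@16, authorship 111....222..333...
After op 7 (move_left): buffer="lpjwegplpjtjlpjimd" (len 18), cursors c1@3 c2@10 c3@15, authorship 111....222..333...
After op 8 (move_left): buffer="lpjwegplpjtjlpjimd" (len 18), cursors c1@2 c2@9 c3@14, authorship 111....222..333...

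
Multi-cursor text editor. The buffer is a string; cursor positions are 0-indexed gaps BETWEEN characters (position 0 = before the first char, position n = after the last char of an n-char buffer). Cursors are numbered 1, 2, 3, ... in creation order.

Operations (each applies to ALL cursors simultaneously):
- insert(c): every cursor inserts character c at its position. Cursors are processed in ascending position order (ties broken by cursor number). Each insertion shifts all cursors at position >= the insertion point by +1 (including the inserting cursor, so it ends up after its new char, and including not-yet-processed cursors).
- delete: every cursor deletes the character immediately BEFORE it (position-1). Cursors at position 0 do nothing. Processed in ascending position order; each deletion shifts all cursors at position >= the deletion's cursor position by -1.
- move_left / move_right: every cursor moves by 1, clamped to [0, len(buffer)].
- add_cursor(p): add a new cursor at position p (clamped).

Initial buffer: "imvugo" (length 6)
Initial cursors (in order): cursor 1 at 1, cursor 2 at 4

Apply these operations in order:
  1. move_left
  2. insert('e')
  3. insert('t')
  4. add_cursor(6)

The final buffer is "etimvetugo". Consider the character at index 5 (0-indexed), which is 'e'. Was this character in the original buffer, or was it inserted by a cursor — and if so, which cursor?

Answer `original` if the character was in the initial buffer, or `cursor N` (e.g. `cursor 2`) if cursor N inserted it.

Answer: cursor 2

Derivation:
After op 1 (move_left): buffer="imvugo" (len 6), cursors c1@0 c2@3, authorship ......
After op 2 (insert('e')): buffer="eimveugo" (len 8), cursors c1@1 c2@5, authorship 1...2...
After op 3 (insert('t')): buffer="etimvetugo" (len 10), cursors c1@2 c2@7, authorship 11...22...
After op 4 (add_cursor(6)): buffer="etimvetugo" (len 10), cursors c1@2 c3@6 c2@7, authorship 11...22...
Authorship (.=original, N=cursor N): 1 1 . . . 2 2 . . .
Index 5: author = 2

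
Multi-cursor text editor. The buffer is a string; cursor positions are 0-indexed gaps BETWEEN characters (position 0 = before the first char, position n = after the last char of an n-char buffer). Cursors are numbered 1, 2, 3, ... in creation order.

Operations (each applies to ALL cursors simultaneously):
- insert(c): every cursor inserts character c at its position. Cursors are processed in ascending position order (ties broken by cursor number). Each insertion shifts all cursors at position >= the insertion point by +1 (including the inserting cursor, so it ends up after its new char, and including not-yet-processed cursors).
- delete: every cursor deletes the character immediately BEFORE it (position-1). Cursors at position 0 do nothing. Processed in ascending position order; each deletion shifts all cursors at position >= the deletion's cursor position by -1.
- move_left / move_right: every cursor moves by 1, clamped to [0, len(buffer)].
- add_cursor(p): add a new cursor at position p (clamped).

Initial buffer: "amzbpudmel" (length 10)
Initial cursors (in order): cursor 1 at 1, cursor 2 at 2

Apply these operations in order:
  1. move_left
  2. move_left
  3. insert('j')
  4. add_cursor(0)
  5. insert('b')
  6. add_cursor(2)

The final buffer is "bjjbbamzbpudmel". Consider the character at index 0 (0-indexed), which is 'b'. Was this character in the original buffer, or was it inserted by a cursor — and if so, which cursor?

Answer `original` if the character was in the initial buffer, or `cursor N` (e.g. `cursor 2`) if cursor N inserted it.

Answer: cursor 3

Derivation:
After op 1 (move_left): buffer="amzbpudmel" (len 10), cursors c1@0 c2@1, authorship ..........
After op 2 (move_left): buffer="amzbpudmel" (len 10), cursors c1@0 c2@0, authorship ..........
After op 3 (insert('j')): buffer="jjamzbpudmel" (len 12), cursors c1@2 c2@2, authorship 12..........
After op 4 (add_cursor(0)): buffer="jjamzbpudmel" (len 12), cursors c3@0 c1@2 c2@2, authorship 12..........
After op 5 (insert('b')): buffer="bjjbbamzbpudmel" (len 15), cursors c3@1 c1@5 c2@5, authorship 31212..........
After op 6 (add_cursor(2)): buffer="bjjbbamzbpudmel" (len 15), cursors c3@1 c4@2 c1@5 c2@5, authorship 31212..........
Authorship (.=original, N=cursor N): 3 1 2 1 2 . . . . . . . . . .
Index 0: author = 3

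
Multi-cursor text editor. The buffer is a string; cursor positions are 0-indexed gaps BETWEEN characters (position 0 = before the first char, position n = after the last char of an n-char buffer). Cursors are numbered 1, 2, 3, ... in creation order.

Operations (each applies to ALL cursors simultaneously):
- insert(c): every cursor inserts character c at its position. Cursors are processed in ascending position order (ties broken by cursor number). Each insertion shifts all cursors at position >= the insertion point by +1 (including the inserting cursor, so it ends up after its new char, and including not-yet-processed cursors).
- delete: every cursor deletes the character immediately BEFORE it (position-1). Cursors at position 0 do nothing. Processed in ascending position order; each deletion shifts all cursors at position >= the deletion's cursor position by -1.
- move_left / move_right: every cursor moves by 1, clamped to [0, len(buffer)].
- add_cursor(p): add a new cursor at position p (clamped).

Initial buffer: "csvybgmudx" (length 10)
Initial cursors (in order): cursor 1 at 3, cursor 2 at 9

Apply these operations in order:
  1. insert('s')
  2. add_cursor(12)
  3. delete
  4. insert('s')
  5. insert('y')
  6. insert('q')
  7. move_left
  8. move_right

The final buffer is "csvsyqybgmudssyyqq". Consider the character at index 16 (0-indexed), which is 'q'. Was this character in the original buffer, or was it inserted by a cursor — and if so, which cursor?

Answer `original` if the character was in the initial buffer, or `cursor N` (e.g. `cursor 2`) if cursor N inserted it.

Answer: cursor 2

Derivation:
After op 1 (insert('s')): buffer="csvsybgmudsx" (len 12), cursors c1@4 c2@11, authorship ...1......2.
After op 2 (add_cursor(12)): buffer="csvsybgmudsx" (len 12), cursors c1@4 c2@11 c3@12, authorship ...1......2.
After op 3 (delete): buffer="csvybgmud" (len 9), cursors c1@3 c2@9 c3@9, authorship .........
After op 4 (insert('s')): buffer="csvsybgmudss" (len 12), cursors c1@4 c2@12 c3@12, authorship ...1......23
After op 5 (insert('y')): buffer="csvsyybgmudssyy" (len 15), cursors c1@5 c2@15 c3@15, authorship ...11......2323
After op 6 (insert('q')): buffer="csvsyqybgmudssyyqq" (len 18), cursors c1@6 c2@18 c3@18, authorship ...111......232323
After op 7 (move_left): buffer="csvsyqybgmudssyyqq" (len 18), cursors c1@5 c2@17 c3@17, authorship ...111......232323
After op 8 (move_right): buffer="csvsyqybgmudssyyqq" (len 18), cursors c1@6 c2@18 c3@18, authorship ...111......232323
Authorship (.=original, N=cursor N): . . . 1 1 1 . . . . . . 2 3 2 3 2 3
Index 16: author = 2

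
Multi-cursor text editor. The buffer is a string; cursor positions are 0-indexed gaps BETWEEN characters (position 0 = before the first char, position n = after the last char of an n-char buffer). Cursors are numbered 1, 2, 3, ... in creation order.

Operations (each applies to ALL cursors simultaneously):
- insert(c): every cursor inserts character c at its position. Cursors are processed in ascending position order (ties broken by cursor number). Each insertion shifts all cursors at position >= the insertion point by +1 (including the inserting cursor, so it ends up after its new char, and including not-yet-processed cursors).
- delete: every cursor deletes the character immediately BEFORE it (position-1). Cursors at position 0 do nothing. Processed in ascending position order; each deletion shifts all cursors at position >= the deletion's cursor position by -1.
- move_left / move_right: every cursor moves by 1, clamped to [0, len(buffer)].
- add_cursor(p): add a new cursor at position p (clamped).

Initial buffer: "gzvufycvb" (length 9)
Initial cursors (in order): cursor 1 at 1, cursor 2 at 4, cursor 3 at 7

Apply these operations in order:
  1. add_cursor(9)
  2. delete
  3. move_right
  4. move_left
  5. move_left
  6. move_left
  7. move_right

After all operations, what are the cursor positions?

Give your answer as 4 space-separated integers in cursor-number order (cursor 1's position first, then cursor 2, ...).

Answer: 1 1 3 3

Derivation:
After op 1 (add_cursor(9)): buffer="gzvufycvb" (len 9), cursors c1@1 c2@4 c3@7 c4@9, authorship .........
After op 2 (delete): buffer="zvfyv" (len 5), cursors c1@0 c2@2 c3@4 c4@5, authorship .....
After op 3 (move_right): buffer="zvfyv" (len 5), cursors c1@1 c2@3 c3@5 c4@5, authorship .....
After op 4 (move_left): buffer="zvfyv" (len 5), cursors c1@0 c2@2 c3@4 c4@4, authorship .....
After op 5 (move_left): buffer="zvfyv" (len 5), cursors c1@0 c2@1 c3@3 c4@3, authorship .....
After op 6 (move_left): buffer="zvfyv" (len 5), cursors c1@0 c2@0 c3@2 c4@2, authorship .....
After op 7 (move_right): buffer="zvfyv" (len 5), cursors c1@1 c2@1 c3@3 c4@3, authorship .....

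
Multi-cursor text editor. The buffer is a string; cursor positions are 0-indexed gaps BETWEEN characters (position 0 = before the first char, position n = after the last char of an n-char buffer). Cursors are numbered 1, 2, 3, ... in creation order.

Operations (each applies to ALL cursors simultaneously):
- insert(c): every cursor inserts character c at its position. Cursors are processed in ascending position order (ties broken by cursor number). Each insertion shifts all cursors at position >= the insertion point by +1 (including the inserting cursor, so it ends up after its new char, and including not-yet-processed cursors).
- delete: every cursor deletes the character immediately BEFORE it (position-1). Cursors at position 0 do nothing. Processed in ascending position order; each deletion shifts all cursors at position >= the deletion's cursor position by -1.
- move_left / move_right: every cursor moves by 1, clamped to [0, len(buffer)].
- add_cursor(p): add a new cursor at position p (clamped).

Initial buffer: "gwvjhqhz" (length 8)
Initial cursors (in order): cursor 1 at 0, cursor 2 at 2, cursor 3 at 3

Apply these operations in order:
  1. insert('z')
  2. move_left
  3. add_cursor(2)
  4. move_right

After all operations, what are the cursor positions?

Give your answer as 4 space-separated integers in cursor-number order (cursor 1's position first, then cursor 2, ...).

Answer: 1 4 6 3

Derivation:
After op 1 (insert('z')): buffer="zgwzvzjhqhz" (len 11), cursors c1@1 c2@4 c3@6, authorship 1..2.3.....
After op 2 (move_left): buffer="zgwzvzjhqhz" (len 11), cursors c1@0 c2@3 c3@5, authorship 1..2.3.....
After op 3 (add_cursor(2)): buffer="zgwzvzjhqhz" (len 11), cursors c1@0 c4@2 c2@3 c3@5, authorship 1..2.3.....
After op 4 (move_right): buffer="zgwzvzjhqhz" (len 11), cursors c1@1 c4@3 c2@4 c3@6, authorship 1..2.3.....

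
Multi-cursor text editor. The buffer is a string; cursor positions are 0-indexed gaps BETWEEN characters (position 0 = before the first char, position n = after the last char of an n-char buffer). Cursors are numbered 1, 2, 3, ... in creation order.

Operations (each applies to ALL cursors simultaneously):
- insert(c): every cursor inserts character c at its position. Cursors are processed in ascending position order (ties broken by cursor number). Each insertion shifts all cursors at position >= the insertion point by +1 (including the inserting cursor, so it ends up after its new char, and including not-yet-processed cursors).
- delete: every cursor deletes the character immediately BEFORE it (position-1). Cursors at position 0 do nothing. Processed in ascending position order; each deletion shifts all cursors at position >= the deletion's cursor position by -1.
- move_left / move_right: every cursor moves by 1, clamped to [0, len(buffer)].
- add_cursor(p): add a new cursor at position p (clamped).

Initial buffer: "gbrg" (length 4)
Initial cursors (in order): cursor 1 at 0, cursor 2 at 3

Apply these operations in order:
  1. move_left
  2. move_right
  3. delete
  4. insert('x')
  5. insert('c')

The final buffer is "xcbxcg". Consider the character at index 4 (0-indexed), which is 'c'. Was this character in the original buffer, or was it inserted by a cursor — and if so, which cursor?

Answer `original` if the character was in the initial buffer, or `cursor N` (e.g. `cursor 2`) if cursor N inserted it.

After op 1 (move_left): buffer="gbrg" (len 4), cursors c1@0 c2@2, authorship ....
After op 2 (move_right): buffer="gbrg" (len 4), cursors c1@1 c2@3, authorship ....
After op 3 (delete): buffer="bg" (len 2), cursors c1@0 c2@1, authorship ..
After op 4 (insert('x')): buffer="xbxg" (len 4), cursors c1@1 c2@3, authorship 1.2.
After op 5 (insert('c')): buffer="xcbxcg" (len 6), cursors c1@2 c2@5, authorship 11.22.
Authorship (.=original, N=cursor N): 1 1 . 2 2 .
Index 4: author = 2

Answer: cursor 2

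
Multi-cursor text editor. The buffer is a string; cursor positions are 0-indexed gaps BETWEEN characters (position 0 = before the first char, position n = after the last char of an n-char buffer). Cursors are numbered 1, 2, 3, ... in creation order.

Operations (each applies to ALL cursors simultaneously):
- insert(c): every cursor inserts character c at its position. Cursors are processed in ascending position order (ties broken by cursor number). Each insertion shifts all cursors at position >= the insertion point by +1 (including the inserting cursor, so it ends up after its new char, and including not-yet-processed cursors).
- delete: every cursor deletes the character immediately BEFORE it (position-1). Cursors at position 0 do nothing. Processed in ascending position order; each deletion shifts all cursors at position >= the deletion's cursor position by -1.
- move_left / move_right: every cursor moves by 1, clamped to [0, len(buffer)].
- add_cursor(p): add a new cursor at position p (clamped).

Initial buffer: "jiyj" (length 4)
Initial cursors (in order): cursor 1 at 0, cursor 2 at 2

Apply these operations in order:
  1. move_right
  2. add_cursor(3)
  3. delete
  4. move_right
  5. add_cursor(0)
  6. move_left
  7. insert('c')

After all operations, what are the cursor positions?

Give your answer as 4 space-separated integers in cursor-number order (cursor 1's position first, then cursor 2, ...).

Answer: 4 4 4 4

Derivation:
After op 1 (move_right): buffer="jiyj" (len 4), cursors c1@1 c2@3, authorship ....
After op 2 (add_cursor(3)): buffer="jiyj" (len 4), cursors c1@1 c2@3 c3@3, authorship ....
After op 3 (delete): buffer="j" (len 1), cursors c1@0 c2@0 c3@0, authorship .
After op 4 (move_right): buffer="j" (len 1), cursors c1@1 c2@1 c3@1, authorship .
After op 5 (add_cursor(0)): buffer="j" (len 1), cursors c4@0 c1@1 c2@1 c3@1, authorship .
After op 6 (move_left): buffer="j" (len 1), cursors c1@0 c2@0 c3@0 c4@0, authorship .
After op 7 (insert('c')): buffer="ccccj" (len 5), cursors c1@4 c2@4 c3@4 c4@4, authorship 1234.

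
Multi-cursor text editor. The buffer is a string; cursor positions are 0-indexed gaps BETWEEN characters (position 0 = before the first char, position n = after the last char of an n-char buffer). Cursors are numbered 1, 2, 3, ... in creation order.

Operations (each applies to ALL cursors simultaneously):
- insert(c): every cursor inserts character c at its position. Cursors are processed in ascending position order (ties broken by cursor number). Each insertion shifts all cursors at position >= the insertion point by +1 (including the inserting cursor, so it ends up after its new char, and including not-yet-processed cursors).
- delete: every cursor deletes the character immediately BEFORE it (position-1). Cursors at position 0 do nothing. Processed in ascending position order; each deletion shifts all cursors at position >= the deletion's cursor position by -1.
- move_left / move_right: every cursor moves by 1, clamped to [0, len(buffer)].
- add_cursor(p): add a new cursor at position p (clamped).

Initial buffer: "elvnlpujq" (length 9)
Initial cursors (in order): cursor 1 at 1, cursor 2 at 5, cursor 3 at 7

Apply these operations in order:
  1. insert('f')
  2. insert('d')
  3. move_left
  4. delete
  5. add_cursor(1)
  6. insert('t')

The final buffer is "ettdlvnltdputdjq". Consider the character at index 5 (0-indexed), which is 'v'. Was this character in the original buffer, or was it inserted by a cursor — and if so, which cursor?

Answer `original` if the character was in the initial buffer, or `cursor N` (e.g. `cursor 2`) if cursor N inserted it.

Answer: original

Derivation:
After op 1 (insert('f')): buffer="eflvnlfpufjq" (len 12), cursors c1@2 c2@7 c3@10, authorship .1....2..3..
After op 2 (insert('d')): buffer="efdlvnlfdpufdjq" (len 15), cursors c1@3 c2@9 c3@13, authorship .11....22..33..
After op 3 (move_left): buffer="efdlvnlfdpufdjq" (len 15), cursors c1@2 c2@8 c3@12, authorship .11....22..33..
After op 4 (delete): buffer="edlvnldpudjq" (len 12), cursors c1@1 c2@6 c3@9, authorship .1....2..3..
After op 5 (add_cursor(1)): buffer="edlvnldpudjq" (len 12), cursors c1@1 c4@1 c2@6 c3@9, authorship .1....2..3..
After op 6 (insert('t')): buffer="ettdlvnltdputdjq" (len 16), cursors c1@3 c4@3 c2@9 c3@13, authorship .141....22..33..
Authorship (.=original, N=cursor N): . 1 4 1 . . . . 2 2 . . 3 3 . .
Index 5: author = original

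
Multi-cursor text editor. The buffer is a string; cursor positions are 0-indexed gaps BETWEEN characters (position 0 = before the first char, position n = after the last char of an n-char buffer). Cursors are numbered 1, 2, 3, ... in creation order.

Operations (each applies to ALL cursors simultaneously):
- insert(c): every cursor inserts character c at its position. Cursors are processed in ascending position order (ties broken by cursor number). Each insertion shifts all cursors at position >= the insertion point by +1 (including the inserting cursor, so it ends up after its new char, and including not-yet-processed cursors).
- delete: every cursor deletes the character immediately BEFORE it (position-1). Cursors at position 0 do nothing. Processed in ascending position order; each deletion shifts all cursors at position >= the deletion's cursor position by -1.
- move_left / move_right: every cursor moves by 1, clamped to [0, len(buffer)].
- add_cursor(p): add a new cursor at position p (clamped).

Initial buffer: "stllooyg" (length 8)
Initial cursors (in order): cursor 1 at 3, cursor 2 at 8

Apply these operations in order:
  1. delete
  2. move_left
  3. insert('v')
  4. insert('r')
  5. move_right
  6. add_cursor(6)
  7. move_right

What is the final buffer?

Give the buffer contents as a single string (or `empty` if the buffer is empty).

After op 1 (delete): buffer="stlooy" (len 6), cursors c1@2 c2@6, authorship ......
After op 2 (move_left): buffer="stlooy" (len 6), cursors c1@1 c2@5, authorship ......
After op 3 (insert('v')): buffer="svtloovy" (len 8), cursors c1@2 c2@7, authorship .1....2.
After op 4 (insert('r')): buffer="svrtloovry" (len 10), cursors c1@3 c2@9, authorship .11....22.
After op 5 (move_right): buffer="svrtloovry" (len 10), cursors c1@4 c2@10, authorship .11....22.
After op 6 (add_cursor(6)): buffer="svrtloovry" (len 10), cursors c1@4 c3@6 c2@10, authorship .11....22.
After op 7 (move_right): buffer="svrtloovry" (len 10), cursors c1@5 c3@7 c2@10, authorship .11....22.

Answer: svrtloovry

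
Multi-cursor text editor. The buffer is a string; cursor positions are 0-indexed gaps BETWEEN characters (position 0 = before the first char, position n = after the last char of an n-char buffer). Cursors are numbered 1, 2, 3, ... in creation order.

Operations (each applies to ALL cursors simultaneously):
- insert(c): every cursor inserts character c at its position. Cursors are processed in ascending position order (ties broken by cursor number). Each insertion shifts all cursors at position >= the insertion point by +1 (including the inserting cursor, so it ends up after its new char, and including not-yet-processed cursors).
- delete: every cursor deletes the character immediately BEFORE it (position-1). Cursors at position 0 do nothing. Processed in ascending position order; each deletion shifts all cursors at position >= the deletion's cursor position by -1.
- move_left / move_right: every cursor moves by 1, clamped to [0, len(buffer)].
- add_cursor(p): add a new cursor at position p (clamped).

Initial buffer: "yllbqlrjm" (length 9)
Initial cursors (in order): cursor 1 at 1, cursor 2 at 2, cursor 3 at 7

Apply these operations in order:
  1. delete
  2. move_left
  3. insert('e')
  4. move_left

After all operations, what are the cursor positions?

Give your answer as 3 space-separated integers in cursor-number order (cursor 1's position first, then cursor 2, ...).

Answer: 1 1 5

Derivation:
After op 1 (delete): buffer="lbqljm" (len 6), cursors c1@0 c2@0 c3@4, authorship ......
After op 2 (move_left): buffer="lbqljm" (len 6), cursors c1@0 c2@0 c3@3, authorship ......
After op 3 (insert('e')): buffer="eelbqeljm" (len 9), cursors c1@2 c2@2 c3@6, authorship 12...3...
After op 4 (move_left): buffer="eelbqeljm" (len 9), cursors c1@1 c2@1 c3@5, authorship 12...3...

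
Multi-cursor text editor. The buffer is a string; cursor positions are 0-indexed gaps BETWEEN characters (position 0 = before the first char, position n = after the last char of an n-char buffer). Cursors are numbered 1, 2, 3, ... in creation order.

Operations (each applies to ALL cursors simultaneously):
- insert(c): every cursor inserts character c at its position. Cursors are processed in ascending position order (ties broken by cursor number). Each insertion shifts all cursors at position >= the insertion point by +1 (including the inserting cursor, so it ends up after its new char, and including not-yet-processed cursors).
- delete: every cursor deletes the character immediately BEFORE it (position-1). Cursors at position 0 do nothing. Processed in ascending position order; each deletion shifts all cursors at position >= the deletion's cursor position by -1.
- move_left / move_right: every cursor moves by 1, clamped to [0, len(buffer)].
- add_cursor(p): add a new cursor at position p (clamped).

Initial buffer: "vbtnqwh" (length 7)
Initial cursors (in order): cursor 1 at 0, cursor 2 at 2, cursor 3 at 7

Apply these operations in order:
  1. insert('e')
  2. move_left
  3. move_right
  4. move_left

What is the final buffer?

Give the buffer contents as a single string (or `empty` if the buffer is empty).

After op 1 (insert('e')): buffer="evbetnqwhe" (len 10), cursors c1@1 c2@4 c3@10, authorship 1..2.....3
After op 2 (move_left): buffer="evbetnqwhe" (len 10), cursors c1@0 c2@3 c3@9, authorship 1..2.....3
After op 3 (move_right): buffer="evbetnqwhe" (len 10), cursors c1@1 c2@4 c3@10, authorship 1..2.....3
After op 4 (move_left): buffer="evbetnqwhe" (len 10), cursors c1@0 c2@3 c3@9, authorship 1..2.....3

Answer: evbetnqwhe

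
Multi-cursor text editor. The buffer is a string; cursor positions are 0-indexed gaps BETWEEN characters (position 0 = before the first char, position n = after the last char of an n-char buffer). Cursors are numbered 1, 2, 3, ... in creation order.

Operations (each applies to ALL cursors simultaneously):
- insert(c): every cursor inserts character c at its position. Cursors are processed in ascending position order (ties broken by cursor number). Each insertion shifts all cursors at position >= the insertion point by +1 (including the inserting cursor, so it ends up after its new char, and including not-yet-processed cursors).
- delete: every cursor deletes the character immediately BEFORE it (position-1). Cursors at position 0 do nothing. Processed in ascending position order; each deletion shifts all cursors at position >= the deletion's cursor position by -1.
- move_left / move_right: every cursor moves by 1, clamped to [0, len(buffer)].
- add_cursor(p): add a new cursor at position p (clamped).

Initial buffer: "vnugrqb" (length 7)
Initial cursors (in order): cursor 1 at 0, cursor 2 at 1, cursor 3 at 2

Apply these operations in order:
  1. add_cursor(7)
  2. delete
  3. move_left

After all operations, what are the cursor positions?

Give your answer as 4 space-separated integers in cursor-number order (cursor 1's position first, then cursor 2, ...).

Answer: 0 0 0 3

Derivation:
After op 1 (add_cursor(7)): buffer="vnugrqb" (len 7), cursors c1@0 c2@1 c3@2 c4@7, authorship .......
After op 2 (delete): buffer="ugrq" (len 4), cursors c1@0 c2@0 c3@0 c4@4, authorship ....
After op 3 (move_left): buffer="ugrq" (len 4), cursors c1@0 c2@0 c3@0 c4@3, authorship ....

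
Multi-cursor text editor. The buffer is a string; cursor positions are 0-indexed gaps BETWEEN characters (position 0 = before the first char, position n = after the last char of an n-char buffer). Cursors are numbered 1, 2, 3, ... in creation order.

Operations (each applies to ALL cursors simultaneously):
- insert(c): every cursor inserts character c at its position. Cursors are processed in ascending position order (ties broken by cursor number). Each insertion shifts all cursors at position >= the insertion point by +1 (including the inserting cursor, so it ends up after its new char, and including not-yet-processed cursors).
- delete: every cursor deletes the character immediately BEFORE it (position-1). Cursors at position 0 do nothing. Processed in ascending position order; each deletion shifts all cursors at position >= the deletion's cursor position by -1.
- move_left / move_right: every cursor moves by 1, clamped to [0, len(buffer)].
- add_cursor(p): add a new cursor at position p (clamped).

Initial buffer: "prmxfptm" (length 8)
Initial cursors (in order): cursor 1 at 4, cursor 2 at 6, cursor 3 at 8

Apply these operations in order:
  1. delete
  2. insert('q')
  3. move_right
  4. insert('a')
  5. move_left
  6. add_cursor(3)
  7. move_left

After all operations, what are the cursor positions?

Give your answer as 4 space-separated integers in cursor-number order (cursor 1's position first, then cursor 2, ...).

Answer: 4 7 9 2

Derivation:
After op 1 (delete): buffer="prmft" (len 5), cursors c1@3 c2@4 c3@5, authorship .....
After op 2 (insert('q')): buffer="prmqfqtq" (len 8), cursors c1@4 c2@6 c3@8, authorship ...1.2.3
After op 3 (move_right): buffer="prmqfqtq" (len 8), cursors c1@5 c2@7 c3@8, authorship ...1.2.3
After op 4 (insert('a')): buffer="prmqfaqtaqa" (len 11), cursors c1@6 c2@9 c3@11, authorship ...1.12.233
After op 5 (move_left): buffer="prmqfaqtaqa" (len 11), cursors c1@5 c2@8 c3@10, authorship ...1.12.233
After op 6 (add_cursor(3)): buffer="prmqfaqtaqa" (len 11), cursors c4@3 c1@5 c2@8 c3@10, authorship ...1.12.233
After op 7 (move_left): buffer="prmqfaqtaqa" (len 11), cursors c4@2 c1@4 c2@7 c3@9, authorship ...1.12.233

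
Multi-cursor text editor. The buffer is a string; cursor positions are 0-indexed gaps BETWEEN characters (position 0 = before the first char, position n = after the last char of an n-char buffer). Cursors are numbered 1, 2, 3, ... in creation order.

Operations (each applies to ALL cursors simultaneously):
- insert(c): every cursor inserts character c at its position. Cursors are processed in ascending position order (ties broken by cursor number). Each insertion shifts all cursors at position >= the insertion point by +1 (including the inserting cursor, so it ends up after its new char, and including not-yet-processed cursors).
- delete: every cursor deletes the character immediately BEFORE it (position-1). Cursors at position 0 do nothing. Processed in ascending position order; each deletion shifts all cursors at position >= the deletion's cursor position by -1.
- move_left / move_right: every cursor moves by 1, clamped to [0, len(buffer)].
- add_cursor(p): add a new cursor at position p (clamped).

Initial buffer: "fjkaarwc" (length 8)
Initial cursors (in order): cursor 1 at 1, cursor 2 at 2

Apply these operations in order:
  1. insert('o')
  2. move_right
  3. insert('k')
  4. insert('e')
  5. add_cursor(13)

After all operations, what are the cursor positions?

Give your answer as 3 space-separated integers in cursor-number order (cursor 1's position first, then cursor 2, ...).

Answer: 5 9 13

Derivation:
After op 1 (insert('o')): buffer="fojokaarwc" (len 10), cursors c1@2 c2@4, authorship .1.2......
After op 2 (move_right): buffer="fojokaarwc" (len 10), cursors c1@3 c2@5, authorship .1.2......
After op 3 (insert('k')): buffer="fojkokkaarwc" (len 12), cursors c1@4 c2@7, authorship .1.12.2.....
After op 4 (insert('e')): buffer="fojkeokkeaarwc" (len 14), cursors c1@5 c2@9, authorship .1.112.22.....
After op 5 (add_cursor(13)): buffer="fojkeokkeaarwc" (len 14), cursors c1@5 c2@9 c3@13, authorship .1.112.22.....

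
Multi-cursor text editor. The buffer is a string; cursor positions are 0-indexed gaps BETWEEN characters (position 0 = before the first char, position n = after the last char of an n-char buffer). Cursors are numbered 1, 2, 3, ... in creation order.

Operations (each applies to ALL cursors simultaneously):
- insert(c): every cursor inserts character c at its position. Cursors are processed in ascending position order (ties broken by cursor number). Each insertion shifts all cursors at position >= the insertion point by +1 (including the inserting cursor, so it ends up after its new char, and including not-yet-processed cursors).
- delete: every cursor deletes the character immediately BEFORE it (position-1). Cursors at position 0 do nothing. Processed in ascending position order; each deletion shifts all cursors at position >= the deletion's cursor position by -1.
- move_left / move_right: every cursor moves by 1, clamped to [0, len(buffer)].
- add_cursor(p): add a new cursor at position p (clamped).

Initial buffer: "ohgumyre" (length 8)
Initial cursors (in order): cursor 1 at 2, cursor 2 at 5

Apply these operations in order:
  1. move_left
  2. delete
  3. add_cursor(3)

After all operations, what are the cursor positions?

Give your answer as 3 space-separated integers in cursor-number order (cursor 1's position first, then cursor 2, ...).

Answer: 0 2 3

Derivation:
After op 1 (move_left): buffer="ohgumyre" (len 8), cursors c1@1 c2@4, authorship ........
After op 2 (delete): buffer="hgmyre" (len 6), cursors c1@0 c2@2, authorship ......
After op 3 (add_cursor(3)): buffer="hgmyre" (len 6), cursors c1@0 c2@2 c3@3, authorship ......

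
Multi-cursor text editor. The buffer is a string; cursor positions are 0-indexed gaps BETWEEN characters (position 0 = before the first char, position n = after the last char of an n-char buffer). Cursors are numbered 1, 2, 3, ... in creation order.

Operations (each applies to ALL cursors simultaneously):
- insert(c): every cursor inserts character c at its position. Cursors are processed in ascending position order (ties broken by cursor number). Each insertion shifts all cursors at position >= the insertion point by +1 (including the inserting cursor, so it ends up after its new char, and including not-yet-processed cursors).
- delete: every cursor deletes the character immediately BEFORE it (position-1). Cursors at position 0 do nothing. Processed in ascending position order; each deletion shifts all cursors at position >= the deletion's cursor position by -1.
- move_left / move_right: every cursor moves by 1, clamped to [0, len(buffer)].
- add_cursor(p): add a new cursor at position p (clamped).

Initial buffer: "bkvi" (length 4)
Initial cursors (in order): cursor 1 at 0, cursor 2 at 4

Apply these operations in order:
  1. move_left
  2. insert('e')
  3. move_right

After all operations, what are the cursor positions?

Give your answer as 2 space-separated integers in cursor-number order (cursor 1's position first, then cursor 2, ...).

After op 1 (move_left): buffer="bkvi" (len 4), cursors c1@0 c2@3, authorship ....
After op 2 (insert('e')): buffer="ebkvei" (len 6), cursors c1@1 c2@5, authorship 1...2.
After op 3 (move_right): buffer="ebkvei" (len 6), cursors c1@2 c2@6, authorship 1...2.

Answer: 2 6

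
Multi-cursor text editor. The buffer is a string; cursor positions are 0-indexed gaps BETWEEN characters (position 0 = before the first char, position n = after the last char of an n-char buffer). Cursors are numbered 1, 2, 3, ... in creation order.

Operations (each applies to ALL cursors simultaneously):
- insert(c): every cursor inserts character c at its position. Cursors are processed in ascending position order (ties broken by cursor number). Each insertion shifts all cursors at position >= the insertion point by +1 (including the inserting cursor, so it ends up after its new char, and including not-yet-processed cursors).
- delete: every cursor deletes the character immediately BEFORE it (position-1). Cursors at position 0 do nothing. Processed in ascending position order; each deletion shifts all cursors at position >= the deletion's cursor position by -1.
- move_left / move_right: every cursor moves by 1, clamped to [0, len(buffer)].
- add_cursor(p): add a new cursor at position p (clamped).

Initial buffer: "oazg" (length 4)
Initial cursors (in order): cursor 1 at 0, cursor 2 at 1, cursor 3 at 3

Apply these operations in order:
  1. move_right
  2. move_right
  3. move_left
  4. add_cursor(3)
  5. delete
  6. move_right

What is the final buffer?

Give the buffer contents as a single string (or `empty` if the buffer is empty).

After op 1 (move_right): buffer="oazg" (len 4), cursors c1@1 c2@2 c3@4, authorship ....
After op 2 (move_right): buffer="oazg" (len 4), cursors c1@2 c2@3 c3@4, authorship ....
After op 3 (move_left): buffer="oazg" (len 4), cursors c1@1 c2@2 c3@3, authorship ....
After op 4 (add_cursor(3)): buffer="oazg" (len 4), cursors c1@1 c2@2 c3@3 c4@3, authorship ....
After op 5 (delete): buffer="g" (len 1), cursors c1@0 c2@0 c3@0 c4@0, authorship .
After op 6 (move_right): buffer="g" (len 1), cursors c1@1 c2@1 c3@1 c4@1, authorship .

Answer: g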